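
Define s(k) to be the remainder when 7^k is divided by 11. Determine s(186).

4

Listing terms: s(1) = 7; s(2) = 5; s(3) = 2; s(4) = 3; s(5) = 10; s(6) = 4; s(7) = 6; s(8) = 9; s(9) = 8; s(10) = 1; s(11) = 7.
Since s(11) = s(1) = 7, the sequence is periodic with period 10.
So s(186) = s(1 + ((186-1) mod 10)) = s(6) = 4.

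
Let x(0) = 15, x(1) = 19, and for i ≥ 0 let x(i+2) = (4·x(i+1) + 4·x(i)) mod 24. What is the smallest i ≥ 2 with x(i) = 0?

4

Listing terms: x(0) = 15,  x(1) = 19,  x(2) = 16,  x(3) = 20,  x(4) = 0,  x(5) = 8,  x(6) = 8,  x(7) = 16,  x(8) = 0,  x(9) = 16,  x(10) = 16,  x(11) = 8,  x(12) = 0,  x(13) = 8.
Since (x(12), x(13)) = (x(4), x(5)) = (0, 8) (two consecutive terms determine the rest), the sequence is eventually periodic: after a pre-period of length 4 it cycles with period 8.
The value 0 first appears (with i ≥ 2) at x(4).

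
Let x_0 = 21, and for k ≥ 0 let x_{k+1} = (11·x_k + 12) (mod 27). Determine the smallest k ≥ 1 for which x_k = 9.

3

Listing terms: x_0 = 21,  x_1 = 0,  x_2 = 12,  x_3 = 9,  x_4 = 3,  x_5 = 18,  x_6 = 21.
The sequence repeats with period 6.
The value 9 first appears (with k ≥ 1) at x_3.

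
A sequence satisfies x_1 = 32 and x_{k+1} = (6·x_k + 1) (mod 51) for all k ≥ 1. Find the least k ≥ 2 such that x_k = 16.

7

Computing terms: x_1 = 32, x_2 = 40, x_3 = 37, x_4 = 19, x_5 = 13, x_6 = 28, x_7 = 16, x_8 = 46, x_9 = 22, x_{10} = 31, x_{11} = 34, x_{12} = 1, x_{13} = 7, x_{14} = 43, x_{15} = 4, x_{16} = 25, x_{17} = 49, x_{18} = 40.
Since x_{18} = x_2 = 40, the sequence is eventually periodic: after a pre-period of length 1 it cycles with period 16.
The value 16 first appears (with k ≥ 2) at x_7.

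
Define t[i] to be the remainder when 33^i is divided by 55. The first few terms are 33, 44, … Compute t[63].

t[1] = 33,  t[2] = 44,  t[3] = 22,  t[4] = 11,  t[5] = 33.
Since t[5] = t[1] = 33, the sequence is periodic with period 4.
So t[63] = t[1 + ((63-1) mod 4)] = t[3] = 22.

22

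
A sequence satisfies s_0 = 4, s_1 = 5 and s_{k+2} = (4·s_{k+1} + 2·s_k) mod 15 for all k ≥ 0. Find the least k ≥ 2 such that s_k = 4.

s_0 = 4,  s_1 = 5,  s_2 = 13,  s_3 = 2,  s_4 = 4,  s_5 = 5.
Since (s_4, s_5) = (s_0, s_1) = (4, 5) (two consecutive terms determine the rest), the sequence is periodic with period 4.
The value 4 next appears (with k ≥ 2) at s_4.

4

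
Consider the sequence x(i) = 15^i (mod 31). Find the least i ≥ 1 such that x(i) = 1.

Listing terms: x(0) = 1; x(1) = 15; x(2) = 8; x(3) = 27; x(4) = 2; x(5) = 30; x(6) = 16; x(7) = 23; x(8) = 4; x(9) = 29; x(10) = 1.
Since x(10) = x(0) = 1, the sequence is periodic with period 10.
The value 1 next appears (with i ≥ 1) at x(10).

10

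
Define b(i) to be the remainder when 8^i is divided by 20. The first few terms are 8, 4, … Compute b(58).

4

Computing terms: b(1) = 8, b(2) = 4, b(3) = 12, b(4) = 16, b(5) = 8.
The sequence repeats with period 4.
(58 - 1) mod 4 = 1, so b(58) = b(2) = 4.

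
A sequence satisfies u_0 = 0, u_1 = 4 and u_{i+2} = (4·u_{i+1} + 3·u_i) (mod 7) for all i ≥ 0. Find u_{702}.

Listing terms: u_0 = 0,  u_1 = 4,  u_2 = 2,  u_3 = 6,  u_4 = 2,  u_5 = 5,  u_6 = 5,  u_7 = 0,  u_8 = 1,  u_9 = 4,  u_{10} = 5,  u_{11} = 4,  u_{12} = 3,  u_{13} = 3,  u_{14} = 0,  u_{15} = 2,  u_{16} = 1,  u_{17} = 3,  u_{18} = 1,  u_{19} = 6,  u_{20} = 6,  u_{21} = 0,  u_{22} = 4.
Since (u_{21}, u_{22}) = (u_0, u_1) = (0, 4) (two consecutive terms determine the rest), the sequence is periodic with period 21.
So u_{702} = u_{0 + ((702-0) mod 21)} = u_9 = 4.

4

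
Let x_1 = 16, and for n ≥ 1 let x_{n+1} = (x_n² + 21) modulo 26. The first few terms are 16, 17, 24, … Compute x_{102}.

We have x_1 = 16, x_2 = 17, x_3 = 24, x_4 = 25, x_5 = 22, x_6 = 11, x_7 = 12, x_8 = 9, x_9 = 24.
Since x_9 = x_3 = 24, the sequence is eventually periodic: after a pre-period of length 2 it cycles with period 6.
For n ≥ 3, x_n depends only on (n - 3) mod 6. (102 - 3) mod 6 = 3, so x_{102} = x_6 = 11.

11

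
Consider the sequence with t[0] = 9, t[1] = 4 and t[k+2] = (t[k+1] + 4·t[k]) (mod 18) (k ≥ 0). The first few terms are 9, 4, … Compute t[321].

t[0] = 9, t[1] = 4, t[2] = 4, t[3] = 2, t[4] = 0, t[5] = 8, t[6] = 8, t[7] = 4, t[8] = 0, t[9] = 16, t[10] = 16, t[11] = 8, t[12] = 0, t[13] = 14, t[14] = 14, t[15] = 16, t[16] = 0, t[17] = 10, t[18] = 10, t[19] = 14, t[20] = 0, t[21] = 2, t[22] = 2, t[23] = 10, t[24] = 0, t[25] = 4, t[26] = 4.
Since (t[25], t[26]) = (t[1], t[2]) = (4, 4) (two consecutive terms determine the rest), the sequence is eventually periodic: after a pre-period of length 1 it cycles with period 24.
For k ≥ 1, t[k] depends only on (k - 1) mod 24. (321 - 1) mod 24 = 8, so t[321] = t[9] = 16.

16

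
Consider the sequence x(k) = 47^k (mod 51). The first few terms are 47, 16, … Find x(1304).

Computing terms: x(1) = 47, x(2) = 16, x(3) = 38, x(4) = 1, x(5) = 47.
Since x(5) = x(1) = 47, the sequence is periodic with period 4.
(1304 - 1) mod 4 = 3, so x(1304) = x(4) = 1.

1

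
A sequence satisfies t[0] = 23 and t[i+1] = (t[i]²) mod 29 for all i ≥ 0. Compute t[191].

20

Listing terms: t[0] = 23, t[1] = 7, t[2] = 20, t[3] = 23.
Since t[3] = t[0] = 23, the sequence is periodic with period 3.
(191 - 0) mod 3 = 2, so t[191] = t[2] = 20.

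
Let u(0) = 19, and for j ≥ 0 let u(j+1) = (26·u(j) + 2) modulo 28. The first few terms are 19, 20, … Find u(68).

18

u(0) = 19; u(1) = 20; u(2) = 18; u(3) = 22; u(4) = 14; u(5) = 2; u(6) = 26; u(7) = 6; u(8) = 18.
Since u(8) = u(2) = 18, the sequence is eventually periodic: after a pre-period of length 2 it cycles with period 6.
For j ≥ 2, u(j) depends only on (j - 2) mod 6. (68 - 2) mod 6 = 0, so u(68) = u(2) = 18.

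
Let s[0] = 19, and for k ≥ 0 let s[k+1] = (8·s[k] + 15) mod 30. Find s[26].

1

Computing terms: s[0] = 19, s[1] = 17, s[2] = 1, s[3] = 23, s[4] = 19.
Since s[4] = s[0] = 19, the sequence is periodic with period 4.
(26 - 0) mod 4 = 2, so s[26] = s[2] = 1.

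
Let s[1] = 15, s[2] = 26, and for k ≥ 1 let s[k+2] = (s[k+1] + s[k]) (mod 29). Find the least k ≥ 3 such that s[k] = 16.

Listing terms: s[1] = 15,  s[2] = 26,  s[3] = 12,  s[4] = 9,  s[5] = 21,  s[6] = 1,  s[7] = 22,  s[8] = 23,  s[9] = 16,  s[10] = 10,  s[11] = 26,  s[12] = 7,  s[13] = 4,  s[14] = 11,  s[15] = 15,  s[16] = 26.
The sequence repeats with period 14.
The value 16 first appears (with k ≥ 3) at s[9].

9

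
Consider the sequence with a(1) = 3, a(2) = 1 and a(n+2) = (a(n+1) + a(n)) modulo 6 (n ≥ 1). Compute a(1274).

1

Computing terms: a(1) = 3; a(2) = 1; a(3) = 4; a(4) = 5; a(5) = 3; a(6) = 2; a(7) = 5; a(8) = 1; a(9) = 0; a(10) = 1; a(11) = 1; a(12) = 2; a(13) = 3; a(14) = 5; a(15) = 2; a(16) = 1; a(17) = 3; a(18) = 4; a(19) = 1; a(20) = 5; a(21) = 0; a(22) = 5; a(23) = 5; a(24) = 4; a(25) = 3; a(26) = 1.
Since (a(25), a(26)) = (a(1), a(2)) = (3, 1) (two consecutive terms determine the rest), the sequence is periodic with period 24.
So a(1274) = a(1 + ((1274-1) mod 24)) = a(2) = 1.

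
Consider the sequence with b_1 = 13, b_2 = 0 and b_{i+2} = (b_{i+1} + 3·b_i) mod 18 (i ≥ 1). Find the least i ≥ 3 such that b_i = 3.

3

We have b_1 = 13, b_2 = 0, b_3 = 3, b_4 = 3, b_5 = 12, b_6 = 3, b_7 = 3.
Since (b_6, b_7) = (b_3, b_4) = (3, 3) (two consecutive terms determine the rest), the sequence is eventually periodic: after a pre-period of length 2 it cycles with period 3.
The value 3 first appears (with i ≥ 3) at b_3.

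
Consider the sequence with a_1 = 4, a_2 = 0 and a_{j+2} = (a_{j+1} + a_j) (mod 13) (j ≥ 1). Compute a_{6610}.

0

Listing terms: a_1 = 4, a_2 = 0, a_3 = 4, a_4 = 4, a_5 = 8, a_6 = 12, a_7 = 7, a_8 = 6, a_9 = 0, a_{10} = 6, a_{11} = 6, a_{12} = 12, a_{13} = 5, a_{14} = 4, a_{15} = 9, a_{16} = 0, a_{17} = 9, a_{18} = 9, a_{19} = 5, a_{20} = 1, a_{21} = 6, a_{22} = 7, a_{23} = 0, a_{24} = 7, a_{25} = 7, a_{26} = 1, a_{27} = 8, a_{28} = 9, a_{29} = 4, a_{30} = 0.
The sequence repeats with period 28.
(6610 - 1) mod 28 = 1, so a_{6610} = a_2 = 0.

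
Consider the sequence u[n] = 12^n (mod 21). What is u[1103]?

3

u[1] = 12, u[2] = 18, u[3] = 6, u[4] = 9, u[5] = 3, u[6] = 15, u[7] = 12.
Since u[7] = u[1] = 12, the sequence is periodic with period 6.
(1103 - 1) mod 6 = 4, so u[1103] = u[5] = 3.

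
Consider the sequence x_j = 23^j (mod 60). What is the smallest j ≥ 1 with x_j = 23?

We have x_0 = 1,  x_1 = 23,  x_2 = 49,  x_3 = 47,  x_4 = 1.
The sequence repeats with period 4.
The value 23 first appears (with j ≥ 1) at x_1.

1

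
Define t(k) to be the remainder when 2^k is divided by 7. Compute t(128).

4

Listing terms: t(1) = 2; t(2) = 4; t(3) = 1; t(4) = 2.
The sequence repeats with period 3.
(128 - 1) mod 3 = 1, so t(128) = t(2) = 4.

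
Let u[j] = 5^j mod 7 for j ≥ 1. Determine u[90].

1

We have u[1] = 5; u[2] = 4; u[3] = 6; u[4] = 2; u[5] = 3; u[6] = 1; u[7] = 5.
Since u[7] = u[1] = 5, the sequence is periodic with period 6.
(90 - 1) mod 6 = 5, so u[90] = u[6] = 1.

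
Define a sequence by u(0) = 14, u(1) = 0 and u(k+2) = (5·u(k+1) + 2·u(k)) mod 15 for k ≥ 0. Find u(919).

We have u(0) = 14,  u(1) = 0,  u(2) = 13,  u(3) = 5,  u(4) = 6,  u(5) = 10,  u(6) = 2,  u(7) = 0,  u(8) = 4,  u(9) = 5,  u(10) = 3,  u(11) = 10,  u(12) = 11,  u(13) = 0,  u(14) = 7,  u(15) = 5,  u(16) = 9,  u(17) = 10,  u(18) = 8,  u(19) = 0,  u(20) = 1,  u(21) = 5,  u(22) = 12,  u(23) = 10,  u(24) = 14,  u(25) = 0.
The sequence repeats with period 24.
So u(919) = u(0 + ((919-0) mod 24)) = u(7) = 0.

0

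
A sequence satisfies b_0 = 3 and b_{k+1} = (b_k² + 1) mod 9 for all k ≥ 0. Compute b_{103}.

Computing terms: b_0 = 3; b_1 = 1; b_2 = 2; b_3 = 5; b_4 = 8; b_5 = 2.
Since b_5 = b_2 = 2, the sequence is eventually periodic: after a pre-period of length 2 it cycles with period 3.
For k ≥ 2, b_k depends only on (k - 2) mod 3. (103 - 2) mod 3 = 2, so b_{103} = b_4 = 8.

8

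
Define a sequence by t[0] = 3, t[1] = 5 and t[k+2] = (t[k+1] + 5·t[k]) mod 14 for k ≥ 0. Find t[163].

We have t[0] = 3,  t[1] = 5,  t[2] = 6,  t[3] = 3,  t[4] = 5.
The sequence repeats with period 3.
(163 - 0) mod 3 = 1, so t[163] = t[1] = 5.

5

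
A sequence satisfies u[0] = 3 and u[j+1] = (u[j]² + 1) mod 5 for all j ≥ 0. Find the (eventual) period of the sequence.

We have u[0] = 3, u[1] = 0, u[2] = 1, u[3] = 2, u[4] = 0.
Since u[4] = u[1] = 0, the sequence is eventually periodic: after a pre-period of length 1 it cycles with period 3.

3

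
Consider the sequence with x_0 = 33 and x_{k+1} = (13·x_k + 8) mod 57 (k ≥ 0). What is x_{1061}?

Listing terms: x_0 = 33; x_1 = 38; x_2 = 46; x_3 = 36; x_4 = 20; x_5 = 40; x_6 = 15; x_7 = 32; x_8 = 25; x_9 = 48; x_{10} = 5; x_{11} = 16; x_{12} = 45; x_{13} = 23; x_{14} = 22; x_{15} = 9; x_{16} = 11; x_{17} = 37; x_{18} = 33.
The sequence repeats with period 18.
So x_{1061} = x_{0 + ((1061-0) mod 18)} = x_{17} = 37.

37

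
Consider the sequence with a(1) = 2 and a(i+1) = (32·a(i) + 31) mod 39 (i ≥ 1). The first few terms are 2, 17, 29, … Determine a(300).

We have a(1) = 2, a(2) = 17, a(3) = 29, a(4) = 23, a(5) = 26, a(6) = 5, a(7) = 35, a(8) = 20, a(9) = 8, a(10) = 14, a(11) = 11, a(12) = 32, a(13) = 2.
The sequence repeats with period 12.
So a(300) = a(1 + ((300-1) mod 12)) = a(12) = 32.

32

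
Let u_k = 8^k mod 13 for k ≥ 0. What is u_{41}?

Computing terms: u_0 = 1, u_1 = 8, u_2 = 12, u_3 = 5, u_4 = 1.
Since u_4 = u_0 = 1, the sequence is periodic with period 4.
(41 - 0) mod 4 = 1, so u_{41} = u_1 = 8.

8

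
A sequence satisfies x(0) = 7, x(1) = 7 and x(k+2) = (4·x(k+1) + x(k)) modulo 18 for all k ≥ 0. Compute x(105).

7

Computing terms: x(0) = 7; x(1) = 7; x(2) = 17; x(3) = 3; x(4) = 11; x(5) = 11; x(6) = 1; x(7) = 15; x(8) = 7; x(9) = 7.
Since (x(8), x(9)) = (x(0), x(1)) = (7, 7) (two consecutive terms determine the rest), the sequence is periodic with period 8.
So x(105) = x(0 + ((105-0) mod 8)) = x(1) = 7.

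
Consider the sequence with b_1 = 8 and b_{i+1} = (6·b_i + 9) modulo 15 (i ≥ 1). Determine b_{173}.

Listing terms: b_1 = 8; b_2 = 12; b_3 = 6; b_4 = 0; b_5 = 9; b_6 = 3; b_7 = 12.
Since b_7 = b_2 = 12, the sequence is eventually periodic: after a pre-period of length 1 it cycles with period 5.
For i ≥ 2, b_i depends only on (i - 2) mod 5. (173 - 2) mod 5 = 1, so b_{173} = b_3 = 6.

6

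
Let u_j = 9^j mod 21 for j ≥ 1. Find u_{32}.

18

We have u_1 = 9, u_2 = 18, u_3 = 15, u_4 = 9.
Since u_4 = u_1 = 9, the sequence is periodic with period 3.
So u_{32} = u_{1 + ((32-1) mod 3)} = u_2 = 18.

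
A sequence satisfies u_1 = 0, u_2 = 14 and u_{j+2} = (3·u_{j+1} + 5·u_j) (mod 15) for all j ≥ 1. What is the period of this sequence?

We have u_1 = 0; u_2 = 14; u_3 = 12; u_4 = 1; u_5 = 3; u_6 = 14; u_7 = 12.
Since (u_6, u_7) = (u_2, u_3) = (14, 12) (two consecutive terms determine the rest), the sequence is eventually periodic: after a pre-period of length 1 it cycles with period 4.

4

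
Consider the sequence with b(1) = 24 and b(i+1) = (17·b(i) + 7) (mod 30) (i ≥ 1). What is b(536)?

b(1) = 24; b(2) = 25; b(3) = 12; b(4) = 1; b(5) = 24.
The sequence repeats with period 4.
So b(536) = b(1 + ((536-1) mod 4)) = b(4) = 1.

1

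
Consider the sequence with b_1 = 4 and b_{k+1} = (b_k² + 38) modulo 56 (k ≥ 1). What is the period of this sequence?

Computing terms: b_1 = 4,  b_2 = 54,  b_3 = 42,  b_4 = 10,  b_5 = 26,  b_6 = 42.
Since b_6 = b_3 = 42, the sequence is eventually periodic: after a pre-period of length 2 it cycles with period 3.

3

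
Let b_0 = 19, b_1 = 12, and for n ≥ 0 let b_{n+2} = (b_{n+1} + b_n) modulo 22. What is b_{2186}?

15

b_0 = 19, b_1 = 12, b_2 = 9, b_3 = 21, b_4 = 8, b_5 = 7, b_6 = 15, b_7 = 0, b_8 = 15, b_9 = 15, b_{10} = 8, b_{11} = 1, b_{12} = 9, b_{13} = 10, b_{14} = 19, b_{15} = 7, b_{16} = 4, b_{17} = 11, b_{18} = 15, b_{19} = 4, b_{20} = 19, b_{21} = 1, b_{22} = 20, b_{23} = 21, b_{24} = 19, b_{25} = 18, b_{26} = 15, b_{27} = 11, b_{28} = 4, b_{29} = 15, b_{30} = 19, b_{31} = 12.
Since (b_{30}, b_{31}) = (b_0, b_1) = (19, 12) (two consecutive terms determine the rest), the sequence is periodic with period 30.
(2186 - 0) mod 30 = 26, so b_{2186} = b_{26} = 15.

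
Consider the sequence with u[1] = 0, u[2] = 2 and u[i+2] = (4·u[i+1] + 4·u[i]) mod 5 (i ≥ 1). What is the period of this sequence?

u[1] = 0,  u[2] = 2,  u[3] = 3,  u[4] = 0,  u[5] = 2.
Since (u[4], u[5]) = (u[1], u[2]) = (0, 2) (two consecutive terms determine the rest), the sequence is periodic with period 3.

3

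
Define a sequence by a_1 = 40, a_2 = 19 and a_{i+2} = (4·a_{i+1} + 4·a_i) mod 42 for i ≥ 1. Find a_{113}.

Listing terms: a_1 = 40, a_2 = 19, a_3 = 26, a_4 = 12, a_5 = 26, a_6 = 26, a_7 = 40, a_8 = 12, a_9 = 40, a_{10} = 40, a_{11} = 26, a_{12} = 12.
Since (a_{11}, a_{12}) = (a_3, a_4) = (26, 12) (two consecutive terms determine the rest), the sequence is eventually periodic: after a pre-period of length 2 it cycles with period 8.
For i ≥ 3, a_i depends only on (i - 3) mod 8. (113 - 3) mod 8 = 6, so a_{113} = a_9 = 40.

40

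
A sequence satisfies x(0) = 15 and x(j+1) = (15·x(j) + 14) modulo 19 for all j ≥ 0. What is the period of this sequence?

18

x(0) = 15, x(1) = 11, x(2) = 8, x(3) = 1, x(4) = 10, x(5) = 12, x(6) = 4, x(7) = 17, x(8) = 3, x(9) = 2, x(10) = 6, x(11) = 9, x(12) = 16, x(13) = 7, x(14) = 5, x(15) = 13, x(16) = 0, x(17) = 14, x(18) = 15.
The sequence repeats with period 18.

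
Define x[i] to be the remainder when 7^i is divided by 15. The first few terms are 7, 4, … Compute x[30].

4

x[1] = 7; x[2] = 4; x[3] = 13; x[4] = 1; x[5] = 7.
Since x[5] = x[1] = 7, the sequence is periodic with period 4.
(30 - 1) mod 4 = 1, so x[30] = x[2] = 4.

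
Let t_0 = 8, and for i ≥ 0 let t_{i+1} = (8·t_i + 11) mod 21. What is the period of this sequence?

14

We have t_0 = 8, t_1 = 12, t_2 = 2, t_3 = 6, t_4 = 17, t_5 = 0, t_6 = 11, t_7 = 15, t_8 = 5, t_9 = 9, t_{10} = 20, t_{11} = 3, t_{12} = 14, t_{13} = 18, t_{14} = 8.
The sequence repeats with period 14.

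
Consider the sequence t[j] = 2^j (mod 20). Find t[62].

4

Listing terms: t[0] = 1, t[1] = 2, t[2] = 4, t[3] = 8, t[4] = 16, t[5] = 12, t[6] = 4.
Since t[6] = t[2] = 4, the sequence is eventually periodic: after a pre-period of length 2 it cycles with period 4.
For j ≥ 2, t[j] depends only on (j - 2) mod 4. (62 - 2) mod 4 = 0, so t[62] = t[2] = 4.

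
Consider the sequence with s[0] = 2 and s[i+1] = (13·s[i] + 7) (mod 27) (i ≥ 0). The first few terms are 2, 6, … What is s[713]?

Listing terms: s[0] = 2; s[1] = 6; s[2] = 4; s[3] = 5; s[4] = 18; s[5] = 25; s[6] = 8; s[7] = 3; s[8] = 19; s[9] = 11; s[10] = 15; s[11] = 13; s[12] = 14; s[13] = 0; s[14] = 7; s[15] = 17; s[16] = 12; s[17] = 1; s[18] = 20; s[19] = 24; s[20] = 22; s[21] = 23; s[22] = 9; s[23] = 16; s[24] = 26; s[25] = 21; s[26] = 10; s[27] = 2.
Since s[27] = s[0] = 2, the sequence is periodic with period 27.
So s[713] = s[0 + ((713-0) mod 27)] = s[11] = 13.

13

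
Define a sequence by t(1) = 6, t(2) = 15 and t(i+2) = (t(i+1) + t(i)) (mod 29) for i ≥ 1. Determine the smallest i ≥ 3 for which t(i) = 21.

Computing terms: t(1) = 6,  t(2) = 15,  t(3) = 21,  t(4) = 7,  t(5) = 28,  t(6) = 6,  t(7) = 5,  t(8) = 11,  t(9) = 16,  t(10) = 27,  t(11) = 14,  t(12) = 12,  t(13) = 26,  t(14) = 9,  t(15) = 6,  t(16) = 15.
The sequence repeats with period 14.
The value 21 first appears (with i ≥ 3) at t(3).

3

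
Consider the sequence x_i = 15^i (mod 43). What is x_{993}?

Computing terms: x_0 = 1; x_1 = 15; x_2 = 10; x_3 = 21; x_4 = 14; x_5 = 38; x_6 = 11; x_7 = 36; x_8 = 24; x_9 = 16; x_{10} = 25; x_{11} = 31; x_{12} = 35; x_{13} = 9; x_{14} = 6; x_{15} = 4; x_{16} = 17; x_{17} = 40; x_{18} = 41; x_{19} = 13; x_{20} = 23; x_{21} = 1.
Since x_{21} = x_0 = 1, the sequence is periodic with period 21.
So x_{993} = x_{0 + ((993-0) mod 21)} = x_6 = 11.

11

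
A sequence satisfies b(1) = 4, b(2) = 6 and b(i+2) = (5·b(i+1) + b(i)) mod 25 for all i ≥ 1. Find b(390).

11

Computing terms: b(1) = 4; b(2) = 6; b(3) = 9; b(4) = 1; b(5) = 14; b(6) = 21; b(7) = 19; b(8) = 16; b(9) = 24; b(10) = 11; b(11) = 4; b(12) = 6.
Since (b(11), b(12)) = (b(1), b(2)) = (4, 6) (two consecutive terms determine the rest), the sequence is periodic with period 10.
(390 - 1) mod 10 = 9, so b(390) = b(10) = 11.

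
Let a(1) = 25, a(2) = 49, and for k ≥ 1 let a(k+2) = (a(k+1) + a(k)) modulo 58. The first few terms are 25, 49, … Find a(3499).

1

We have a(1) = 25, a(2) = 49, a(3) = 16, a(4) = 7, a(5) = 23, a(6) = 30, a(7) = 53, a(8) = 25, a(9) = 20, a(10) = 45, a(11) = 7, a(12) = 52, a(13) = 1, a(14) = 53, a(15) = 54, a(16) = 49, a(17) = 45, a(18) = 36, a(19) = 23, a(20) = 1, a(21) = 24, a(22) = 25, a(23) = 49.
Since (a(22), a(23)) = (a(1), a(2)) = (25, 49) (two consecutive terms determine the rest), the sequence is periodic with period 21.
(3499 - 1) mod 21 = 12, so a(3499) = a(13) = 1.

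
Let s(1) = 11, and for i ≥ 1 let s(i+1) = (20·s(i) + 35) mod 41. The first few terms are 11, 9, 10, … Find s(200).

We have s(1) = 11, s(2) = 9, s(3) = 10, s(4) = 30, s(5) = 20, s(6) = 25, s(7) = 2, s(8) = 34, s(9) = 18, s(10) = 26, s(11) = 22, s(12) = 24, s(13) = 23, s(14) = 3, s(15) = 13, s(16) = 8, s(17) = 31, s(18) = 40, s(19) = 15, s(20) = 7, s(21) = 11.
Since s(21) = s(1) = 11, the sequence is periodic with period 20.
(200 - 1) mod 20 = 19, so s(200) = s(20) = 7.

7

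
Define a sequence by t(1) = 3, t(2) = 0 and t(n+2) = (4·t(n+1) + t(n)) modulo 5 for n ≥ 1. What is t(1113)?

We have t(1) = 3, t(2) = 0, t(3) = 3, t(4) = 2, t(5) = 1, t(6) = 1, t(7) = 0, t(8) = 1, t(9) = 4, t(10) = 2, t(11) = 2, t(12) = 0, t(13) = 2, t(14) = 3, t(15) = 4, t(16) = 4, t(17) = 0, t(18) = 4, t(19) = 1, t(20) = 3, t(21) = 3, t(22) = 0.
The sequence repeats with period 20.
So t(1113) = t(1 + ((1113-1) mod 20)) = t(13) = 2.

2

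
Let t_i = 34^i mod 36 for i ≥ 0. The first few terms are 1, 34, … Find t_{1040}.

4

Listing terms: t_0 = 1,  t_1 = 34,  t_2 = 4,  t_3 = 28,  t_4 = 16,  t_5 = 4.
Since t_5 = t_2 = 4, the sequence is eventually periodic: after a pre-period of length 2 it cycles with period 3.
For i ≥ 2, t_i depends only on (i - 2) mod 3. (1040 - 2) mod 3 = 0, so t_{1040} = t_2 = 4.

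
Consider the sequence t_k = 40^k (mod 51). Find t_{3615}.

37

Computing terms: t_1 = 40, t_2 = 19, t_3 = 46, t_4 = 4, t_5 = 7, t_6 = 25, t_7 = 31, t_8 = 16, t_9 = 28, t_{10} = 49, t_{11} = 22, t_{12} = 13, t_{13} = 10, t_{14} = 43, t_{15} = 37, t_{16} = 1, t_{17} = 40.
Since t_{17} = t_1 = 40, the sequence is periodic with period 16.
So t_{3615} = t_{1 + ((3615-1) mod 16)} = t_{15} = 37.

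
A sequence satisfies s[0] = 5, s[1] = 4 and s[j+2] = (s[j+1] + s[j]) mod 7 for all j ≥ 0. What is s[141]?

0

s[0] = 5, s[1] = 4, s[2] = 2, s[3] = 6, s[4] = 1, s[5] = 0, s[6] = 1, s[7] = 1, s[8] = 2, s[9] = 3, s[10] = 5, s[11] = 1, s[12] = 6, s[13] = 0, s[14] = 6, s[15] = 6, s[16] = 5, s[17] = 4.
Since (s[16], s[17]) = (s[0], s[1]) = (5, 4) (two consecutive terms determine the rest), the sequence is periodic with period 16.
So s[141] = s[0 + ((141-0) mod 16)] = s[13] = 0.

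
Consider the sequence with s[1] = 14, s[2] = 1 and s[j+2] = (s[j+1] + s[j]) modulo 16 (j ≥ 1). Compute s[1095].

7

Computing terms: s[1] = 14, s[2] = 1, s[3] = 15, s[4] = 0, s[5] = 15, s[6] = 15, s[7] = 14, s[8] = 13, s[9] = 11, s[10] = 8, s[11] = 3, s[12] = 11, s[13] = 14, s[14] = 9, s[15] = 7, s[16] = 0, s[17] = 7, s[18] = 7, s[19] = 14, s[20] = 5, s[21] = 3, s[22] = 8, s[23] = 11, s[24] = 3, s[25] = 14, s[26] = 1.
The sequence repeats with period 24.
So s[1095] = s[1 + ((1095-1) mod 24)] = s[15] = 7.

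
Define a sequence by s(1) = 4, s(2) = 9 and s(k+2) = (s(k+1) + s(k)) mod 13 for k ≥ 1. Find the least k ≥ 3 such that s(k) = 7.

9

Listing terms: s(1) = 4; s(2) = 9; s(3) = 0; s(4) = 9; s(5) = 9; s(6) = 5; s(7) = 1; s(8) = 6; s(9) = 7; s(10) = 0; s(11) = 7; s(12) = 7; s(13) = 1; s(14) = 8; s(15) = 9; s(16) = 4; s(17) = 0; s(18) = 4; s(19) = 4; s(20) = 8; s(21) = 12; s(22) = 7; s(23) = 6; s(24) = 0; s(25) = 6; s(26) = 6; s(27) = 12; s(28) = 5; s(29) = 4; s(30) = 9.
Since (s(29), s(30)) = (s(1), s(2)) = (4, 9) (two consecutive terms determine the rest), the sequence is periodic with period 28.
The value 7 first appears (with k ≥ 3) at s(9).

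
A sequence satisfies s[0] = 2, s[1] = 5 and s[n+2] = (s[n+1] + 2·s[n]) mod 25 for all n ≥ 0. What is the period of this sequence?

20

Computing terms: s[0] = 2, s[1] = 5, s[2] = 9, s[3] = 19, s[4] = 12, s[5] = 0, s[6] = 24, s[7] = 24, s[8] = 22, s[9] = 20, s[10] = 14, s[11] = 4, s[12] = 7, s[13] = 15, s[14] = 4, s[15] = 9, s[16] = 17, s[17] = 10, s[18] = 19, s[19] = 14, s[20] = 2, s[21] = 5.
Since (s[20], s[21]) = (s[0], s[1]) = (2, 5) (two consecutive terms determine the rest), the sequence is periodic with period 20.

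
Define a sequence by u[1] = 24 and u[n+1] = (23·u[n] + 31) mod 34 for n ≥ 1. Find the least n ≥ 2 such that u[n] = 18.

u[1] = 24,  u[2] = 5,  u[3] = 10,  u[4] = 23,  u[5] = 16,  u[6] = 25,  u[7] = 28,  u[8] = 29,  u[9] = 18,  u[10] = 3,  u[11] = 32,  u[12] = 19,  u[13] = 26,  u[14] = 17,  u[15] = 14,  u[16] = 13,  u[17] = 24.
The sequence repeats with period 16.
The value 18 first appears (with n ≥ 2) at u[9].

9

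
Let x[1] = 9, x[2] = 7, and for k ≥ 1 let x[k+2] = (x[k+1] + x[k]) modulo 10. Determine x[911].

We have x[1] = 9,  x[2] = 7,  x[3] = 6,  x[4] = 3,  x[5] = 9,  x[6] = 2,  x[7] = 1,  x[8] = 3,  x[9] = 4,  x[10] = 7,  x[11] = 1,  x[12] = 8,  x[13] = 9,  x[14] = 7.
Since (x[13], x[14]) = (x[1], x[2]) = (9, 7) (two consecutive terms determine the rest), the sequence is periodic with period 12.
So x[911] = x[1 + ((911-1) mod 12)] = x[11] = 1.

1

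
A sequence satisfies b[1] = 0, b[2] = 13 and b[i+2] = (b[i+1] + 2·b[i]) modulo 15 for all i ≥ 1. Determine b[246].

8

Computing terms: b[1] = 0, b[2] = 13, b[3] = 13, b[4] = 9, b[5] = 5, b[6] = 8, b[7] = 3, b[8] = 4, b[9] = 10, b[10] = 3, b[11] = 8, b[12] = 14, b[13] = 0, b[14] = 13.
The sequence repeats with period 12.
(246 - 1) mod 12 = 5, so b[246] = b[6] = 8.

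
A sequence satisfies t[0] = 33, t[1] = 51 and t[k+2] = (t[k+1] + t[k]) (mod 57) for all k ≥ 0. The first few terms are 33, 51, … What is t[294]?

t[0] = 33, t[1] = 51, t[2] = 27, t[3] = 21, t[4] = 48, t[5] = 12, t[6] = 3, t[7] = 15, t[8] = 18, t[9] = 33, t[10] = 51.
Since (t[9], t[10]) = (t[0], t[1]) = (33, 51) (two consecutive terms determine the rest), the sequence is periodic with period 9.
So t[294] = t[0 + ((294-0) mod 9)] = t[6] = 3.

3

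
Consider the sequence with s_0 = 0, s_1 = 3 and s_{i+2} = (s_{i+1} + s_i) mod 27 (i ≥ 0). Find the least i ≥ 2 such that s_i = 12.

7

We have s_0 = 0,  s_1 = 3,  s_2 = 3,  s_3 = 6,  s_4 = 9,  s_5 = 15,  s_6 = 24,  s_7 = 12,  s_8 = 9,  s_9 = 21,  s_{10} = 3,  s_{11} = 24,  s_{12} = 0,  s_{13} = 24,  s_{14} = 24,  s_{15} = 21,  s_{16} = 18,  s_{17} = 12,  s_{18} = 3,  s_{19} = 15,  s_{20} = 18,  s_{21} = 6,  s_{22} = 24,  s_{23} = 3,  s_{24} = 0,  s_{25} = 3.
The sequence repeats with period 24.
The value 12 first appears (with i ≥ 2) at s_7.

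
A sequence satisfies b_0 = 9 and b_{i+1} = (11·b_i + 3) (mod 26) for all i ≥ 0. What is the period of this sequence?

b_0 = 9; b_1 = 24; b_2 = 7; b_3 = 2; b_4 = 25; b_5 = 18; b_6 = 19; b_7 = 4; b_8 = 21; b_9 = 0; b_{10} = 3; b_{11} = 10; b_{12} = 9.
The sequence repeats with period 12.

12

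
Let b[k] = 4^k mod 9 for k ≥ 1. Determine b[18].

1

b[1] = 4; b[2] = 7; b[3] = 1; b[4] = 4.
Since b[4] = b[1] = 4, the sequence is periodic with period 3.
(18 - 1) mod 3 = 2, so b[18] = b[3] = 1.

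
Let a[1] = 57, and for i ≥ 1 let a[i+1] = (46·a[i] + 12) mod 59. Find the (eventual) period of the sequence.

a[1] = 57,  a[2] = 38,  a[3] = 49,  a[4] = 24,  a[5] = 54,  a[6] = 18,  a[7] = 14,  a[8] = 7,  a[9] = 39,  a[10] = 36,  a[11] = 16,  a[12] = 40,  a[13] = 23,  a[14] = 8,  a[15] = 26,  a[16] = 28,  a[17] = 2,  a[18] = 45,  a[19] = 17,  a[20] = 27,  a[21] = 15,  a[22] = 53,  a[23] = 31,  a[24] = 22,  a[25] = 21,  a[26] = 34,  a[27] = 42,  a[28] = 56,  a[29] = 51,  a[30] = 57.
Since a[30] = a[1] = 57, the sequence is periodic with period 29.

29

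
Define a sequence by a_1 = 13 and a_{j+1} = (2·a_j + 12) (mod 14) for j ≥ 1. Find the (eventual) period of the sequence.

3

We have a_1 = 13, a_2 = 10, a_3 = 4, a_4 = 6, a_5 = 10.
Since a_5 = a_2 = 10, the sequence is eventually periodic: after a pre-period of length 1 it cycles with period 3.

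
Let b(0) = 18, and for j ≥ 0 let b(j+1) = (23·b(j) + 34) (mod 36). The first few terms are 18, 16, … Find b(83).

b(0) = 18, b(1) = 16, b(2) = 6, b(3) = 28, b(4) = 30, b(5) = 4, b(6) = 18.
The sequence repeats with period 6.
(83 - 0) mod 6 = 5, so b(83) = b(5) = 4.

4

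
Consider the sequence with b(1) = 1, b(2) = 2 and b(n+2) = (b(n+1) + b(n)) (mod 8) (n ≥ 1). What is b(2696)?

2

Computing terms: b(1) = 1; b(2) = 2; b(3) = 3; b(4) = 5; b(5) = 0; b(6) = 5; b(7) = 5; b(8) = 2; b(9) = 7; b(10) = 1; b(11) = 0; b(12) = 1; b(13) = 1; b(14) = 2.
The sequence repeats with period 12.
(2696 - 1) mod 12 = 7, so b(2696) = b(8) = 2.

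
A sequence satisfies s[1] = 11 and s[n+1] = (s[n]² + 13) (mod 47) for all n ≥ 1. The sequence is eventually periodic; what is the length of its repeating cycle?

5

We have s[1] = 11,  s[2] = 40,  s[3] = 15,  s[4] = 3,  s[5] = 22,  s[6] = 27,  s[7] = 37,  s[8] = 19,  s[9] = 45,  s[10] = 17,  s[11] = 20,  s[12] = 37.
Since s[12] = s[7] = 37, the sequence is eventually periodic: after a pre-period of length 6 it cycles with period 5.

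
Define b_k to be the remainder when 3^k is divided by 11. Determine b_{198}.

5

b_0 = 1; b_1 = 3; b_2 = 9; b_3 = 5; b_4 = 4; b_5 = 1.
The sequence repeats with period 5.
(198 - 0) mod 5 = 3, so b_{198} = b_3 = 5.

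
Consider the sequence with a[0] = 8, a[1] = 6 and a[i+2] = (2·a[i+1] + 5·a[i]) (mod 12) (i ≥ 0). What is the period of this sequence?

6

Computing terms: a[0] = 8,  a[1] = 6,  a[2] = 4,  a[3] = 2,  a[4] = 0,  a[5] = 10,  a[6] = 8,  a[7] = 6.
Since (a[6], a[7]) = (a[0], a[1]) = (8, 6) (two consecutive terms determine the rest), the sequence is periodic with period 6.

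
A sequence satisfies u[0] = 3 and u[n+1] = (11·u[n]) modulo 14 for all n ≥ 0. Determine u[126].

3

Computing terms: u[0] = 3, u[1] = 5, u[2] = 13, u[3] = 3.
The sequence repeats with period 3.
So u[126] = u[0 + ((126-0) mod 3)] = u[0] = 3.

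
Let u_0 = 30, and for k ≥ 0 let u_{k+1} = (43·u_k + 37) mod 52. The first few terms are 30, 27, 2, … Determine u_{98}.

We have u_0 = 30; u_1 = 27; u_2 = 2; u_3 = 19; u_4 = 22; u_5 = 47; u_6 = 30.
Since u_6 = u_0 = 30, the sequence is periodic with period 6.
So u_{98} = u_{0 + ((98-0) mod 6)} = u_2 = 2.

2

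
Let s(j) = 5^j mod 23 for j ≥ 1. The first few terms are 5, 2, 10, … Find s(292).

8

Computing terms: s(1) = 5,  s(2) = 2,  s(3) = 10,  s(4) = 4,  s(5) = 20,  s(6) = 8,  s(7) = 17,  s(8) = 16,  s(9) = 11,  s(10) = 9,  s(11) = 22,  s(12) = 18,  s(13) = 21,  s(14) = 13,  s(15) = 19,  s(16) = 3,  s(17) = 15,  s(18) = 6,  s(19) = 7,  s(20) = 12,  s(21) = 14,  s(22) = 1,  s(23) = 5.
The sequence repeats with period 22.
So s(292) = s(1 + ((292-1) mod 22)) = s(6) = 8.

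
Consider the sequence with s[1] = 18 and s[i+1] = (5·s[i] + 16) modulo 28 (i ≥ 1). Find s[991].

18

Computing terms: s[1] = 18, s[2] = 22, s[3] = 14, s[4] = 2, s[5] = 26, s[6] = 6, s[7] = 18.
Since s[7] = s[1] = 18, the sequence is periodic with period 6.
(991 - 1) mod 6 = 0, so s[991] = s[1] = 18.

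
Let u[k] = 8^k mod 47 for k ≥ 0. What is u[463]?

We have u[0] = 1,  u[1] = 8,  u[2] = 17,  u[3] = 42,  u[4] = 7,  u[5] = 9,  u[6] = 25,  u[7] = 12,  u[8] = 2,  u[9] = 16,  u[10] = 34,  u[11] = 37,  u[12] = 14,  u[13] = 18,  u[14] = 3,  u[15] = 24,  u[16] = 4,  u[17] = 32,  u[18] = 21,  u[19] = 27,  u[20] = 28,  u[21] = 36,  u[22] = 6,  u[23] = 1.
The sequence repeats with period 23.
So u[463] = u[0 + ((463-0) mod 23)] = u[3] = 42.

42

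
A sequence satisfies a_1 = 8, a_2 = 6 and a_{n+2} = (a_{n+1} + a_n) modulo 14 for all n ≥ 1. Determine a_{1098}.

a_1 = 8,  a_2 = 6,  a_3 = 0,  a_4 = 6,  a_5 = 6,  a_6 = 12,  a_7 = 4,  a_8 = 2,  a_9 = 6,  a_{10} = 8,  a_{11} = 0,  a_{12} = 8,  a_{13} = 8,  a_{14} = 2,  a_{15} = 10,  a_{16} = 12,  a_{17} = 8,  a_{18} = 6.
Since (a_{17}, a_{18}) = (a_1, a_2) = (8, 6) (two consecutive terms determine the rest), the sequence is periodic with period 16.
So a_{1098} = a_{1 + ((1098-1) mod 16)} = a_{10} = 8.

8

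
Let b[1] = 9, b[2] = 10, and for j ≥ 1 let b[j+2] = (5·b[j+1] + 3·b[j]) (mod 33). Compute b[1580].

25

We have b[1] = 9; b[2] = 10; b[3] = 11; b[4] = 19; b[5] = 29; b[6] = 4; b[7] = 8; b[8] = 19; b[9] = 20; b[10] = 25; b[11] = 20; b[12] = 10; b[13] = 11.
Since (b[12], b[13]) = (b[2], b[3]) = (10, 11) (two consecutive terms determine the rest), the sequence is eventually periodic: after a pre-period of length 1 it cycles with period 10.
For j ≥ 2, b[j] depends only on (j - 2) mod 10. (1580 - 2) mod 10 = 8, so b[1580] = b[10] = 25.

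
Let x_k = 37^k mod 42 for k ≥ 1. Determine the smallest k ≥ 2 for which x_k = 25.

2

Computing terms: x_1 = 37,  x_2 = 25,  x_3 = 1,  x_4 = 37.
The sequence repeats with period 3.
The value 25 first appears (with k ≥ 2) at x_2.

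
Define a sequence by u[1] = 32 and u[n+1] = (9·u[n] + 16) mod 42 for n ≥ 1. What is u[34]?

4

u[1] = 32,  u[2] = 10,  u[3] = 22,  u[4] = 4,  u[5] = 10.
Since u[5] = u[2] = 10, the sequence is eventually periodic: after a pre-period of length 1 it cycles with period 3.
For n ≥ 2, u[n] depends only on (n - 2) mod 3. (34 - 2) mod 3 = 2, so u[34] = u[4] = 4.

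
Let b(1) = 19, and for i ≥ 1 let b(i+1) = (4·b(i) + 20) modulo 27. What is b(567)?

Computing terms: b(1) = 19, b(2) = 15, b(3) = 26, b(4) = 16, b(5) = 3, b(6) = 5, b(7) = 13, b(8) = 18, b(9) = 11, b(10) = 10, b(11) = 6, b(12) = 17, b(13) = 7, b(14) = 21, b(15) = 23, b(16) = 4, b(17) = 9, b(18) = 2, b(19) = 1, b(20) = 24, b(21) = 8, b(22) = 25, b(23) = 12, b(24) = 14, b(25) = 22, b(26) = 0, b(27) = 20, b(28) = 19.
The sequence repeats with period 27.
(567 - 1) mod 27 = 26, so b(567) = b(27) = 20.

20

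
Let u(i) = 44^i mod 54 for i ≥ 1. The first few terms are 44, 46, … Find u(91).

44

Listing terms: u(1) = 44,  u(2) = 46,  u(3) = 26,  u(4) = 10,  u(5) = 8,  u(6) = 28,  u(7) = 44.
The sequence repeats with period 6.
So u(91) = u(1 + ((91-1) mod 6)) = u(1) = 44.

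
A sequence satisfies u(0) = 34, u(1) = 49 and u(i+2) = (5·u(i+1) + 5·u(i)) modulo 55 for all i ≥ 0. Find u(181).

Listing terms: u(0) = 34, u(1) = 49, u(2) = 30, u(3) = 10, u(4) = 35, u(5) = 5, u(6) = 35, u(7) = 35, u(8) = 20, u(9) = 0, u(10) = 45, u(11) = 5, u(12) = 30, u(13) = 10.
Since (u(12), u(13)) = (u(2), u(3)) = (30, 10) (two consecutive terms determine the rest), the sequence is eventually periodic: after a pre-period of length 2 it cycles with period 10.
For i ≥ 2, u(i) depends only on (i - 2) mod 10. (181 - 2) mod 10 = 9, so u(181) = u(11) = 5.

5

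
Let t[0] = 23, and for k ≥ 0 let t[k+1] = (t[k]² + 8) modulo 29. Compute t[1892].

28

t[0] = 23; t[1] = 15; t[2] = 1; t[3] = 9; t[4] = 2; t[5] = 12; t[6] = 7; t[7] = 28; t[8] = 9.
Since t[8] = t[3] = 9, the sequence is eventually periodic: after a pre-period of length 3 it cycles with period 5.
For k ≥ 3, t[k] depends only on (k - 3) mod 5. (1892 - 3) mod 5 = 4, so t[1892] = t[7] = 28.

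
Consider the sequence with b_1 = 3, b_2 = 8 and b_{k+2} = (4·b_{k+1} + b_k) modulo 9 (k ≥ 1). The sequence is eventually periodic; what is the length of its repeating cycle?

Computing terms: b_1 = 3; b_2 = 8; b_3 = 8; b_4 = 4; b_5 = 6; b_6 = 1; b_7 = 1; b_8 = 5; b_9 = 3; b_{10} = 8.
The sequence repeats with period 8.

8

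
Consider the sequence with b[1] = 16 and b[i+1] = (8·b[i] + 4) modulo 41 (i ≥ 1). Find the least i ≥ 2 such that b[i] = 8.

6

We have b[1] = 16, b[2] = 9, b[3] = 35, b[4] = 38, b[5] = 21, b[6] = 8, b[7] = 27, b[8] = 15, b[9] = 1, b[10] = 12, b[11] = 18, b[12] = 25, b[13] = 40, b[14] = 37, b[15] = 13, b[16] = 26, b[17] = 7, b[18] = 19, b[19] = 33, b[20] = 22, b[21] = 16.
The sequence repeats with period 20.
The value 8 first appears (with i ≥ 2) at b[6].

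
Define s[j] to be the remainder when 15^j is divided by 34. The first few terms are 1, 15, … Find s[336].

1

s[0] = 1, s[1] = 15, s[2] = 21, s[3] = 9, s[4] = 33, s[5] = 19, s[6] = 13, s[7] = 25, s[8] = 1.
The sequence repeats with period 8.
So s[336] = s[0 + ((336-0) mod 8)] = s[0] = 1.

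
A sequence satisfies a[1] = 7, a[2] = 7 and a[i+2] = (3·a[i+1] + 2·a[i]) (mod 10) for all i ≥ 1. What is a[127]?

1

We have a[1] = 7; a[2] = 7; a[3] = 5; a[4] = 9; a[5] = 7; a[6] = 9; a[7] = 1; a[8] = 1; a[9] = 5; a[10] = 7; a[11] = 1; a[12] = 7; a[13] = 3; a[14] = 3; a[15] = 5; a[16] = 1; a[17] = 3; a[18] = 1; a[19] = 9; a[20] = 9; a[21] = 5; a[22] = 3; a[23] = 9; a[24] = 3; a[25] = 7; a[26] = 7.
The sequence repeats with period 24.
So a[127] = a[1 + ((127-1) mod 24)] = a[7] = 1.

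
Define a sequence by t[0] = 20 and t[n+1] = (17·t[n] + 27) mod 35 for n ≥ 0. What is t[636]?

Computing terms: t[0] = 20,  t[1] = 17,  t[2] = 1,  t[3] = 9,  t[4] = 5,  t[5] = 7,  t[6] = 6,  t[7] = 24,  t[8] = 15,  t[9] = 2,  t[10] = 26,  t[11] = 14,  t[12] = 20.
Since t[12] = t[0] = 20, the sequence is periodic with period 12.
(636 - 0) mod 12 = 0, so t[636] = t[0] = 20.

20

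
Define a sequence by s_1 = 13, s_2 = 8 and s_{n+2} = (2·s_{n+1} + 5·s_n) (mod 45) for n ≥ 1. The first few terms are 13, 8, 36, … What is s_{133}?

We have s_1 = 13; s_2 = 8; s_3 = 36; s_4 = 22; s_5 = 44; s_6 = 18; s_7 = 31; s_8 = 17; s_9 = 9; s_{10} = 13; s_{11} = 26; s_{12} = 27; s_{13} = 4; s_{14} = 8; s_{15} = 36.
Since (s_{14}, s_{15}) = (s_2, s_3) = (8, 36) (two consecutive terms determine the rest), the sequence is eventually periodic: after a pre-period of length 1 it cycles with period 12.
For n ≥ 2, s_n depends only on (n - 2) mod 12. (133 - 2) mod 12 = 11, so s_{133} = s_{13} = 4.

4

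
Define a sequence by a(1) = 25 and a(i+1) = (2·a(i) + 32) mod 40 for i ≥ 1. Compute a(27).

16

Listing terms: a(1) = 25,  a(2) = 2,  a(3) = 36,  a(4) = 24,  a(5) = 0,  a(6) = 32,  a(7) = 16,  a(8) = 24.
Since a(8) = a(4) = 24, the sequence is eventually periodic: after a pre-period of length 3 it cycles with period 4.
For i ≥ 4, a(i) depends only on (i - 4) mod 4. (27 - 4) mod 4 = 3, so a(27) = a(7) = 16.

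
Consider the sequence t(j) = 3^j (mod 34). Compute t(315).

7

Computing terms: t(0) = 1; t(1) = 3; t(2) = 9; t(3) = 27; t(4) = 13; t(5) = 5; t(6) = 15; t(7) = 11; t(8) = 33; t(9) = 31; t(10) = 25; t(11) = 7; t(12) = 21; t(13) = 29; t(14) = 19; t(15) = 23; t(16) = 1.
The sequence repeats with period 16.
So t(315) = t(0 + ((315-0) mod 16)) = t(11) = 7.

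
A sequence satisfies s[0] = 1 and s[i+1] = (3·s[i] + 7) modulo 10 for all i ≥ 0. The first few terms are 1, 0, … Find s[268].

Listing terms: s[0] = 1; s[1] = 0; s[2] = 7; s[3] = 8; s[4] = 1.
Since s[4] = s[0] = 1, the sequence is periodic with period 4.
(268 - 0) mod 4 = 0, so s[268] = s[0] = 1.

1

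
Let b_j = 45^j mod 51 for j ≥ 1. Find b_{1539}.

Listing terms: b_1 = 45, b_2 = 36, b_3 = 39, b_4 = 21, b_5 = 27, b_6 = 42, b_7 = 3, b_8 = 33, b_9 = 6, b_{10} = 15, b_{11} = 12, b_{12} = 30, b_{13} = 24, b_{14} = 9, b_{15} = 48, b_{16} = 18, b_{17} = 45.
Since b_{17} = b_1 = 45, the sequence is periodic with period 16.
(1539 - 1) mod 16 = 2, so b_{1539} = b_3 = 39.

39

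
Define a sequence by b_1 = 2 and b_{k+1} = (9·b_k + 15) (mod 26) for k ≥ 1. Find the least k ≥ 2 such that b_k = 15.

Listing terms: b_1 = 2; b_2 = 7; b_3 = 0; b_4 = 15; b_5 = 20; b_6 = 13; b_7 = 2.
Since b_7 = b_1 = 2, the sequence is periodic with period 6.
The value 15 first appears (with k ≥ 2) at b_4.

4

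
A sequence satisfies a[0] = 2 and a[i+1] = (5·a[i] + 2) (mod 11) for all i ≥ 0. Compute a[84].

0

Listing terms: a[0] = 2, a[1] = 1, a[2] = 7, a[3] = 4, a[4] = 0, a[5] = 2.
Since a[5] = a[0] = 2, the sequence is periodic with period 5.
So a[84] = a[0 + ((84-0) mod 5)] = a[4] = 0.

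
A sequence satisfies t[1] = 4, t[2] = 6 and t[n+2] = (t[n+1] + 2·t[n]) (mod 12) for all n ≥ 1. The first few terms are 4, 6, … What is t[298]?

We have t[1] = 4, t[2] = 6, t[3] = 2, t[4] = 2, t[5] = 6, t[6] = 10, t[7] = 10, t[8] = 6, t[9] = 2.
Since (t[8], t[9]) = (t[2], t[3]) = (6, 2) (two consecutive terms determine the rest), the sequence is eventually periodic: after a pre-period of length 1 it cycles with period 6.
For n ≥ 2, t[n] depends only on (n - 2) mod 6. (298 - 2) mod 6 = 2, so t[298] = t[4] = 2.

2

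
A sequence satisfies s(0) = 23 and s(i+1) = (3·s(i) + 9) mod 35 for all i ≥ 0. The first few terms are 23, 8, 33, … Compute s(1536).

Computing terms: s(0) = 23, s(1) = 8, s(2) = 33, s(3) = 3, s(4) = 18, s(5) = 28, s(6) = 23.
The sequence repeats with period 6.
(1536 - 0) mod 6 = 0, so s(1536) = s(0) = 23.

23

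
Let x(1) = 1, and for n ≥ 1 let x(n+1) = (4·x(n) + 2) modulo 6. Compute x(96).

2

x(1) = 1, x(2) = 0, x(3) = 2, x(4) = 4, x(5) = 0.
Since x(5) = x(2) = 0, the sequence is eventually periodic: after a pre-period of length 1 it cycles with period 3.
For n ≥ 2, x(n) depends only on (n - 2) mod 3. (96 - 2) mod 3 = 1, so x(96) = x(3) = 2.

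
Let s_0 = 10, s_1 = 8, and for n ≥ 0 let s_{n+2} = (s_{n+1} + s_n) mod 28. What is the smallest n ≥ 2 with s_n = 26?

3

Computing terms: s_0 = 10; s_1 = 8; s_2 = 18; s_3 = 26; s_4 = 16; s_5 = 14; s_6 = 2; s_7 = 16; s_8 = 18; s_9 = 6; s_{10} = 24; s_{11} = 2; s_{12} = 26; s_{13} = 0; s_{14} = 26; s_{15} = 26; s_{16} = 24; s_{17} = 22; s_{18} = 18; s_{19} = 12; s_{20} = 2; s_{21} = 14; s_{22} = 16; s_{23} = 2; s_{24} = 18; s_{25} = 20; s_{26} = 10; s_{27} = 2; s_{28} = 12; s_{29} = 14; s_{30} = 26; s_{31} = 12; s_{32} = 10; s_{33} = 22; s_{34} = 4; s_{35} = 26; s_{36} = 2; s_{37} = 0; s_{38} = 2; s_{39} = 2; s_{40} = 4; s_{41} = 6; s_{42} = 10; s_{43} = 16; s_{44} = 26; s_{45} = 14; s_{46} = 12; s_{47} = 26; s_{48} = 10; s_{49} = 8.
The sequence repeats with period 48.
The value 26 first appears (with n ≥ 2) at s_3.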